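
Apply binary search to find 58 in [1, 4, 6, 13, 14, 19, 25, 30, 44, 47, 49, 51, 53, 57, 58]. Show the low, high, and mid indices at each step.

Binary search for 58 in [1, 4, 6, 13, 14, 19, 25, 30, 44, 47, 49, 51, 53, 57, 58]:

lo=0, hi=14, mid=7, arr[mid]=30 -> 30 < 58, search right half
lo=8, hi=14, mid=11, arr[mid]=51 -> 51 < 58, search right half
lo=12, hi=14, mid=13, arr[mid]=57 -> 57 < 58, search right half
lo=14, hi=14, mid=14, arr[mid]=58 -> Found target at index 14!

Binary search finds 58 at index 14 after 4 comparisons. The search repeatedly halves the search space by comparing with the middle element.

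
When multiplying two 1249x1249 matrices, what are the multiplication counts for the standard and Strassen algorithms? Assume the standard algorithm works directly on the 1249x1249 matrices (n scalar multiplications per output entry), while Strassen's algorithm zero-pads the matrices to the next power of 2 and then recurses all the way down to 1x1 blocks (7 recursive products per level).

Matrix multiplication for 1249x1249 matrices:

Strassen's algorithm requires power-of-2 dimensions. Pad 1249x1249 to 2048x2048 (next power of 2).

Standard algorithm: 1249^3 = 1948441249 multiplications
Strassen's algorithm: 7^(log2(2048)) = 7^11 = 1977326743 multiplications
Difference: 1948441249 - 1977326743 = -28885494 (Strassen uses MORE here due to padding overhead — for small or just-over-power-of-2 n, padding can outweigh the per-level savings)

Standard: 1948441249 multiplications (1249^3). Strassen: 1977326743 multiplications (7^11, after padding to 2048x2048). Strassen reduces 8 recursive multiplications to 7 at each level.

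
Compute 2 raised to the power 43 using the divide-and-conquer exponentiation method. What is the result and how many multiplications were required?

Computing 2^43 by squaring (build up from 2^1; each line after the first costs one multiplication):

2^1 = 2
2^2 = (2^1)^2 = 2^2 = 4
2^4 = (2^2)^2 = 4^2 = 16
2^5 = 2 * 2^4 = 2 * 16 = 32
2^10 = (2^5)^2 = 32^2 = 1024
2^20 = (2^10)^2 = 1024^2 = 1048576
2^21 = 2 * 2^20 = 2 * 1048576 = 2097152
2^42 = (2^21)^2 = 2097152^2 = 4398046511104
2^43 = 2 * 2^42 = 2 * 4398046511104 = 8796093022208

Result: 8796093022208
Multiplications needed: 8 (8 lines after 2^1)

2^43 = 8796093022208. Using exponentiation by squaring, this requires 8 multiplications. The key idea: if the exponent is even, square the half-power; if odd, multiply by the base once.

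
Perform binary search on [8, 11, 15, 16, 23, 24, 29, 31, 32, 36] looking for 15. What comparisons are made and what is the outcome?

Binary search for 15 in [8, 11, 15, 16, 23, 24, 29, 31, 32, 36]:

lo=0, hi=9, mid=4, arr[mid]=23 -> 23 > 15, search left half
lo=0, hi=3, mid=1, arr[mid]=11 -> 11 < 15, search right half
lo=2, hi=3, mid=2, arr[mid]=15 -> Found target at index 2!

Binary search finds 15 at index 2 after 3 comparisons. The search repeatedly halves the search space by comparing with the middle element.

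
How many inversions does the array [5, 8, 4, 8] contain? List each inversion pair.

Finding inversions in [5, 8, 4, 8]:

(0, 2): arr[0]=5 > arr[2]=4
(1, 2): arr[1]=8 > arr[2]=4

Total inversions: 2

The array has 2 inversion(s): (0,2), (1,2). Each pair (i,j) satisfies i < j and arr[i] > arr[j].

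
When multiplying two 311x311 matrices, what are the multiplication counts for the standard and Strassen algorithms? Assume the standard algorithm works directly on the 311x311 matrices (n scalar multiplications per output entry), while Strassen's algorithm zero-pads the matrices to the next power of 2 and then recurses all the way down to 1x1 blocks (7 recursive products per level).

Matrix multiplication for 311x311 matrices:

Strassen's algorithm requires power-of-2 dimensions. Pad 311x311 to 512x512 (next power of 2).

Standard algorithm: 311^3 = 30080231 multiplications
Strassen's algorithm: 7^(log2(512)) = 7^9 = 40353607 multiplications
Difference: 30080231 - 40353607 = -10273376 (Strassen uses MORE here due to padding overhead — for small or just-over-power-of-2 n, padding can outweigh the per-level savings)

Standard: 30080231 multiplications (311^3). Strassen: 40353607 multiplications (7^9, after padding to 512x512). Strassen reduces 8 recursive multiplications to 7 at each level.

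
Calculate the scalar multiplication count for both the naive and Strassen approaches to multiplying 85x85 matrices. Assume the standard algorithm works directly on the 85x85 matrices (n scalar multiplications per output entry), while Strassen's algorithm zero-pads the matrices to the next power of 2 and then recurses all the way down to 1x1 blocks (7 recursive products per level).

Matrix multiplication for 85x85 matrices:

Strassen's algorithm requires power-of-2 dimensions. Pad 85x85 to 128x128 (next power of 2).

Standard algorithm: 85^3 = 614125 multiplications
Strassen's algorithm: 7^(log2(128)) = 7^7 = 823543 multiplications
Difference: 614125 - 823543 = -209418 (Strassen uses MORE here due to padding overhead — for small or just-over-power-of-2 n, padding can outweigh the per-level savings)

Standard: 614125 multiplications (85^3). Strassen: 823543 multiplications (7^7, after padding to 128x128). Strassen reduces 8 recursive multiplications to 7 at each level.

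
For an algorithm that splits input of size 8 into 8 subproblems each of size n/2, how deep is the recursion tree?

For divide and conquer with division factor 2:

Problem sizes at each level:
Level 0: 8
Level 1: 4
Level 2: 2
Level 3: 1

The root is level 0 and the size-1 base case is level 3 (the tree spans levels 0 through 3, i.e. 4 levels counting the root), so the depth is the number of divisions: log_2(8) = 3

The recursion tree depth is log_2(8) = 3. At each level, the problem size is divided by 2, so it takes 3 divisions to reduce to a base case of size 1. The algorithm makes 8 recursive calls at each level.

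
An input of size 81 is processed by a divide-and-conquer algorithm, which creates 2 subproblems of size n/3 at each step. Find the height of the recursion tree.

For divide and conquer with division factor 3:

Problem sizes at each level:
Level 0: 81
Level 1: 27
Level 2: 9
Level 3: 3
Level 4: 1

The root is level 0 and the size-1 base case is level 4 (the tree spans levels 0 through 4, i.e. 5 levels counting the root), so the depth is the number of divisions: log_3(81) = 4

The recursion tree depth is log_3(81) = 4. At each level, the problem size is divided by 3, so it takes 4 divisions to reduce to a base case of size 1. The algorithm makes 2 recursive calls at each level.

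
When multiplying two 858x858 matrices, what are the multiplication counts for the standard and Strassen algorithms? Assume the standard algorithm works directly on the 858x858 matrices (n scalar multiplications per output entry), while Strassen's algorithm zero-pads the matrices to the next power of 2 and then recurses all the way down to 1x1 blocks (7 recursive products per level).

Matrix multiplication for 858x858 matrices:

Strassen's algorithm requires power-of-2 dimensions. Pad 858x858 to 1024x1024 (next power of 2).

Standard algorithm: 858^3 = 631628712 multiplications
Strassen's algorithm: 7^(log2(1024)) = 7^10 = 282475249 multiplications
Savings: 631628712 - 282475249 = 349153463 multiplications

Standard: 631628712 multiplications (858^3). Strassen: 282475249 multiplications (7^10, after padding to 1024x1024). Strassen reduces 8 recursive multiplications to 7 at each level.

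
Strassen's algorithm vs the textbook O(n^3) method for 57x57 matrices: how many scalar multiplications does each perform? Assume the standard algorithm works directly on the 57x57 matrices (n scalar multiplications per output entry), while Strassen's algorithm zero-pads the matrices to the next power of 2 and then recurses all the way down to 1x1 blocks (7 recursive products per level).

Matrix multiplication for 57x57 matrices:

Strassen's algorithm requires power-of-2 dimensions. Pad 57x57 to 64x64 (next power of 2).

Standard algorithm: 57^3 = 185193 multiplications
Strassen's algorithm: 7^(log2(64)) = 7^6 = 117649 multiplications
Savings: 185193 - 117649 = 67544 multiplications

Standard: 185193 multiplications (57^3). Strassen: 117649 multiplications (7^6, after padding to 64x64). Strassen reduces 8 recursive multiplications to 7 at each level.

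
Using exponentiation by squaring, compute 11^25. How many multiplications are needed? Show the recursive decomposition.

Computing 11^25 by squaring (build up from 11^1; each line after the first costs one multiplication):

11^1 = 11
11^2 = (11^1)^2 = 11^2 = 121
11^3 = 11 * 11^2 = 11 * 121 = 1331
11^6 = (11^3)^2 = 1331^2 = 1771561
11^12 = (11^6)^2 = 1771561^2 = 3138428376721
11^24 = (11^12)^2 = 3138428376721^2 = 9849732675807611094711841
11^25 = 11 * 11^24 = 11 * 9849732675807611094711841 = 108347059433883722041830251

Result: 108347059433883722041830251
Multiplications needed: 6 (6 lines after 11^1)

11^25 = 108347059433883722041830251. Using exponentiation by squaring, this requires 6 multiplications. The key idea: if the exponent is even, square the half-power; if odd, multiply by the base once.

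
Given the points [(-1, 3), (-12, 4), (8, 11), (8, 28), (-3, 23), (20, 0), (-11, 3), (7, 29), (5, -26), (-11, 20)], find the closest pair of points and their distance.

Computing all pairwise distances among 10 points:

d((-1, 3), (-12, 4)) = 11.0454
d((-1, 3), (8, 11)) = 12.0416
d((-1, 3), (8, 28)) = 26.5707
d((-1, 3), (-3, 23)) = 20.0998
d((-1, 3), (20, 0)) = 21.2132
d((-1, 3), (-11, 3)) = 10.0
d((-1, 3), (7, 29)) = 27.2029
d((-1, 3), (5, -26)) = 29.6142
d((-1, 3), (-11, 20)) = 19.7231
d((-12, 4), (8, 11)) = 21.1896
d((-12, 4), (8, 28)) = 31.241
d((-12, 4), (-3, 23)) = 21.0238
d((-12, 4), (20, 0)) = 32.249
d((-12, 4), (-11, 3)) = 1.4142 <-- minimum
d((-12, 4), (7, 29)) = 31.4006
d((-12, 4), (5, -26)) = 34.4819
d((-12, 4), (-11, 20)) = 16.0312
d((8, 11), (8, 28)) = 17.0
d((8, 11), (-3, 23)) = 16.2788
d((8, 11), (20, 0)) = 16.2788
d((8, 11), (-11, 3)) = 20.6155
d((8, 11), (7, 29)) = 18.0278
d((8, 11), (5, -26)) = 37.1214
d((8, 11), (-11, 20)) = 21.0238
d((8, 28), (-3, 23)) = 12.083
d((8, 28), (20, 0)) = 30.4631
d((8, 28), (-11, 3)) = 31.4006
d((8, 28), (7, 29)) = 1.4142 <-- minimum
d((8, 28), (5, -26)) = 54.0833
d((8, 28), (-11, 20)) = 20.6155
d((-3, 23), (20, 0)) = 32.5269
d((-3, 23), (-11, 3)) = 21.5407
d((-3, 23), (7, 29)) = 11.6619
d((-3, 23), (5, -26)) = 49.6488
d((-3, 23), (-11, 20)) = 8.544
d((20, 0), (-11, 3)) = 31.1448
d((20, 0), (7, 29)) = 31.7805
d((20, 0), (5, -26)) = 30.0167
d((20, 0), (-11, 20)) = 36.8917
d((-11, 3), (7, 29)) = 31.6228
d((-11, 3), (5, -26)) = 33.121
d((-11, 3), (-11, 20)) = 17.0
d((7, 29), (5, -26)) = 55.0364
d((7, 29), (-11, 20)) = 20.1246
d((5, -26), (-11, 20)) = 48.7032

Minimum distance: 1.4142 (tie among 2 pairs: (-12, 4) and (-11, 3); (8, 28) and (7, 29))

The minimum Euclidean distance is 1.4142. There is a tie: 2 pairs achieve this minimum — (-12, 4) and (-11, 3); (8, 28) and (7, 29). Any of these is a valid closest pair. For 10 points, brute-force pairwise comparison is shown above. For large n, the divide-and-conquer algorithm (sort by x, recurse on halves, check the dividing strip) achieves O(n log n).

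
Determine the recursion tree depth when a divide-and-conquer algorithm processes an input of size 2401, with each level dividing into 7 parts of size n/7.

For divide and conquer with division factor 7:

Problem sizes at each level:
Level 0: 2401
Level 1: 343
Level 2: 49
Level 3: 7
Level 4: 1

The root is level 0 and the size-1 base case is level 4 (the tree spans levels 0 through 4, i.e. 5 levels counting the root), so the depth is the number of divisions: log_7(2401) = 4

The recursion tree depth is log_7(2401) = 4. At each level, the problem size is divided by 7, so it takes 4 divisions to reduce to a base case of size 1. The algorithm makes 7 recursive calls at each level.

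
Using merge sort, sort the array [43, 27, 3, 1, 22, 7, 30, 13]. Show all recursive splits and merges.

Merge sort trace:

Split: [43, 27, 3, 1, 22, 7, 30, 13] -> [43, 27, 3, 1] and [22, 7, 30, 13]
  Split: [43, 27, 3, 1] -> [43, 27] and [3, 1]
    Split: [43, 27] -> [43] and [27]
    Merge: [43] + [27] -> [27, 43]
    Split: [3, 1] -> [3] and [1]
    Merge: [3] + [1] -> [1, 3]
  Merge: [27, 43] + [1, 3] -> [1, 3, 27, 43]
  Split: [22, 7, 30, 13] -> [22, 7] and [30, 13]
    Split: [22, 7] -> [22] and [7]
    Merge: [22] + [7] -> [7, 22]
    Split: [30, 13] -> [30] and [13]
    Merge: [30] + [13] -> [13, 30]
  Merge: [7, 22] + [13, 30] -> [7, 13, 22, 30]
Merge: [1, 3, 27, 43] + [7, 13, 22, 30] -> [1, 3, 7, 13, 22, 27, 30, 43]

Final sorted array: [1, 3, 7, 13, 22, 27, 30, 43]

The merge sort proceeds by recursively splitting the array and merging sorted halves.
After all merges, the sorted array is [1, 3, 7, 13, 22, 27, 30, 43].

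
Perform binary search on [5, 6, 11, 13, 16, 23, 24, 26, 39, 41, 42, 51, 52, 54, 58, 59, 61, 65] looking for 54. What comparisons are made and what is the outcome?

Binary search for 54 in [5, 6, 11, 13, 16, 23, 24, 26, 39, 41, 42, 51, 52, 54, 58, 59, 61, 65]:

lo=0, hi=17, mid=8, arr[mid]=39 -> 39 < 54, search right half
lo=9, hi=17, mid=13, arr[mid]=54 -> Found target at index 13!

Binary search finds 54 at index 13 after 2 comparisons. The search repeatedly halves the search space by comparing with the middle element.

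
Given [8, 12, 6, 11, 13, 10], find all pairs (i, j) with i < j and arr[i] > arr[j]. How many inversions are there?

Finding inversions in [8, 12, 6, 11, 13, 10]:

(0, 2): arr[0]=8 > arr[2]=6
(1, 2): arr[1]=12 > arr[2]=6
(1, 3): arr[1]=12 > arr[3]=11
(1, 5): arr[1]=12 > arr[5]=10
(3, 5): arr[3]=11 > arr[5]=10
(4, 5): arr[4]=13 > arr[5]=10

Total inversions: 6

The array has 6 inversion(s): (0,2), (1,2), (1,3), (1,5), (3,5), (4,5). Each pair (i,j) satisfies i < j and arr[i] > arr[j].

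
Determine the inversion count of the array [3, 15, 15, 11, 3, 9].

Finding inversions in [3, 15, 15, 11, 3, 9]:

(1, 3): arr[1]=15 > arr[3]=11
(1, 4): arr[1]=15 > arr[4]=3
(1, 5): arr[1]=15 > arr[5]=9
(2, 3): arr[2]=15 > arr[3]=11
(2, 4): arr[2]=15 > arr[4]=3
(2, 5): arr[2]=15 > arr[5]=9
(3, 4): arr[3]=11 > arr[4]=3
(3, 5): arr[3]=11 > arr[5]=9

Total inversions: 8

The array has 8 inversion(s): (1,3), (1,4), (1,5), (2,3), (2,4), (2,5), (3,4), (3,5). Each pair (i,j) satisfies i < j and arr[i] > arr[j].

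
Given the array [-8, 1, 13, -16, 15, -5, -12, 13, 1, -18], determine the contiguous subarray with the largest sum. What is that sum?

Using Kadane's algorithm on [-8, 1, 13, -16, 15, -5, -12, 13, 1, -18]:

Scanning through the array:
Position 1 (value 1): max_ending_here = 1, max_so_far = 1
Position 2 (value 13): max_ending_here = 14, max_so_far = 14
Position 3 (value -16): max_ending_here = -2, max_so_far = 14
Position 4 (value 15): max_ending_here = 15, max_so_far = 15
Position 5 (value -5): max_ending_here = 10, max_so_far = 15
Position 6 (value -12): max_ending_here = -2, max_so_far = 15
Position 7 (value 13): max_ending_here = 13, max_so_far = 15
Position 8 (value 1): max_ending_here = 14, max_so_far = 15
Position 9 (value -18): max_ending_here = -4, max_so_far = 15

Maximum subarray: [15]
Maximum sum: 15

The maximum subarray is [15] with sum 15. This subarray runs from index 4 to index 4.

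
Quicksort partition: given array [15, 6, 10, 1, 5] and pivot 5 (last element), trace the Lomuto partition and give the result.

Lomuto partition with pivot = 5:

Initial array: [15, 6, 10, 1, 5]

arr[0]=15 > 5: no swap
arr[1]=6 > 5: no swap
arr[2]=10 > 5: no swap
arr[3]=1 <= 5: swap with position 0, array becomes [1, 6, 10, 15, 5]

Place pivot at position 1: [1, 5, 10, 15, 6]
Pivot position: 1

After partitioning with pivot 5, the array becomes [1, 5, 10, 15, 6]. The pivot is placed at index 1. All elements to the left of the pivot are <= 5, and all elements to the right are > 5.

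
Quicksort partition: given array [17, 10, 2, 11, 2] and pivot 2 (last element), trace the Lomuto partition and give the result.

Lomuto partition with pivot = 2:

Initial array: [17, 10, 2, 11, 2]

arr[0]=17 > 2: no swap
arr[1]=10 > 2: no swap
arr[2]=2 <= 2: swap with position 0, array becomes [2, 10, 17, 11, 2]
arr[3]=11 > 2: no swap

Place pivot at position 1: [2, 2, 17, 11, 10]
Pivot position: 1

After partitioning with pivot 2, the array becomes [2, 2, 17, 11, 10]. The pivot is placed at index 1. All elements to the left of the pivot are <= 2, and all elements to the right are > 2.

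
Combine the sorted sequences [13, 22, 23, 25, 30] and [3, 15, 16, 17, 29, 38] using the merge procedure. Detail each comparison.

Merging process:

Compare 13 vs 3: take 3 from right. Merged: [3]
Compare 13 vs 15: take 13 from left. Merged: [3, 13]
Compare 22 vs 15: take 15 from right. Merged: [3, 13, 15]
Compare 22 vs 16: take 16 from right. Merged: [3, 13, 15, 16]
Compare 22 vs 17: take 17 from right. Merged: [3, 13, 15, 16, 17]
Compare 22 vs 29: take 22 from left. Merged: [3, 13, 15, 16, 17, 22]
Compare 23 vs 29: take 23 from left. Merged: [3, 13, 15, 16, 17, 22, 23]
Compare 25 vs 29: take 25 from left. Merged: [3, 13, 15, 16, 17, 22, 23, 25]
Compare 30 vs 29: take 29 from right. Merged: [3, 13, 15, 16, 17, 22, 23, 25, 29]
Compare 30 vs 38: take 30 from left. Merged: [3, 13, 15, 16, 17, 22, 23, 25, 29, 30]
Append remaining from right: [38]. Merged: [3, 13, 15, 16, 17, 22, 23, 25, 29, 30, 38]

Final merged array: [3, 13, 15, 16, 17, 22, 23, 25, 29, 30, 38]
Total comparisons: 10

The merged array is [3, 13, 15, 16, 17, 22, 23, 25, 29, 30, 38], requiring 10 comparisons. The merge step runs in O(n) time where n is the total number of elements.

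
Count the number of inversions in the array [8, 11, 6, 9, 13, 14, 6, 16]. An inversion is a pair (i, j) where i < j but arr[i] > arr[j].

Finding inversions in [8, 11, 6, 9, 13, 14, 6, 16]:

(0, 2): arr[0]=8 > arr[2]=6
(0, 6): arr[0]=8 > arr[6]=6
(1, 2): arr[1]=11 > arr[2]=6
(1, 3): arr[1]=11 > arr[3]=9
(1, 6): arr[1]=11 > arr[6]=6
(3, 6): arr[3]=9 > arr[6]=6
(4, 6): arr[4]=13 > arr[6]=6
(5, 6): arr[5]=14 > arr[6]=6

Total inversions: 8

The array has 8 inversion(s): (0,2), (0,6), (1,2), (1,3), (1,6), (3,6), (4,6), (5,6). Each pair (i,j) satisfies i < j and arr[i] > arr[j].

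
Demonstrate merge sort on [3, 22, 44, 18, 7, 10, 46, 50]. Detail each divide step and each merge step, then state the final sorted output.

Merge sort trace:

Split: [3, 22, 44, 18, 7, 10, 46, 50] -> [3, 22, 44, 18] and [7, 10, 46, 50]
  Split: [3, 22, 44, 18] -> [3, 22] and [44, 18]
    Split: [3, 22] -> [3] and [22]
    Merge: [3] + [22] -> [3, 22]
    Split: [44, 18] -> [44] and [18]
    Merge: [44] + [18] -> [18, 44]
  Merge: [3, 22] + [18, 44] -> [3, 18, 22, 44]
  Split: [7, 10, 46, 50] -> [7, 10] and [46, 50]
    Split: [7, 10] -> [7] and [10]
    Merge: [7] + [10] -> [7, 10]
    Split: [46, 50] -> [46] and [50]
    Merge: [46] + [50] -> [46, 50]
  Merge: [7, 10] + [46, 50] -> [7, 10, 46, 50]
Merge: [3, 18, 22, 44] + [7, 10, 46, 50] -> [3, 7, 10, 18, 22, 44, 46, 50]

Final sorted array: [3, 7, 10, 18, 22, 44, 46, 50]

The merge sort proceeds by recursively splitting the array and merging sorted halves.
After all merges, the sorted array is [3, 7, 10, 18, 22, 44, 46, 50].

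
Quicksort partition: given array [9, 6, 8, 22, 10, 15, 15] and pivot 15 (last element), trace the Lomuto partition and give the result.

Lomuto partition with pivot = 15:

Initial array: [9, 6, 8, 22, 10, 15, 15]

arr[0]=9 <= 15: swap with position 0, array becomes [9, 6, 8, 22, 10, 15, 15]
arr[1]=6 <= 15: swap with position 1, array becomes [9, 6, 8, 22, 10, 15, 15]
arr[2]=8 <= 15: swap with position 2, array becomes [9, 6, 8, 22, 10, 15, 15]
arr[3]=22 > 15: no swap
arr[4]=10 <= 15: swap with position 3, array becomes [9, 6, 8, 10, 22, 15, 15]
arr[5]=15 <= 15: swap with position 4, array becomes [9, 6, 8, 10, 15, 22, 15]

Place pivot at position 5: [9, 6, 8, 10, 15, 15, 22]
Pivot position: 5

After partitioning with pivot 15, the array becomes [9, 6, 8, 10, 15, 15, 22]. The pivot is placed at index 5. All elements to the left of the pivot are <= 15, and all elements to the right are > 15.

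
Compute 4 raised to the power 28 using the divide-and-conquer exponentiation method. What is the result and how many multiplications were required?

Computing 4^28 by squaring (build up from 4^1; each line after the first costs one multiplication):

4^1 = 4
4^2 = (4^1)^2 = 4^2 = 16
4^3 = 4 * 4^2 = 4 * 16 = 64
4^6 = (4^3)^2 = 64^2 = 4096
4^7 = 4 * 4^6 = 4 * 4096 = 16384
4^14 = (4^7)^2 = 16384^2 = 268435456
4^28 = (4^14)^2 = 268435456^2 = 72057594037927936

Result: 72057594037927936
Multiplications needed: 6 (6 lines after 4^1)

4^28 = 72057594037927936. Using exponentiation by squaring, this requires 6 multiplications. The key idea: if the exponent is even, square the half-power; if odd, multiply by the base once.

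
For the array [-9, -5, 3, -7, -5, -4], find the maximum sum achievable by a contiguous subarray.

Using Kadane's algorithm on [-9, -5, 3, -7, -5, -4]:

Scanning through the array:
Position 1 (value -5): max_ending_here = -5, max_so_far = -5
Position 2 (value 3): max_ending_here = 3, max_so_far = 3
Position 3 (value -7): max_ending_here = -4, max_so_far = 3
Position 4 (value -5): max_ending_here = -5, max_so_far = 3
Position 5 (value -4): max_ending_here = -4, max_so_far = 3

Maximum subarray: [3]
Maximum sum: 3

The maximum subarray is [3] with sum 3. This subarray runs from index 2 to index 2.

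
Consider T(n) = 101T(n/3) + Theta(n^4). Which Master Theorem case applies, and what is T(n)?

Master Theorem for T(n) = 101T(n/3) + O(n^4):

a = 101, b = 3, c = 4
log_b(a) = log_3(101) = 4.2009

Case 1: c = 4 < log_3(101) = 4.2009
T(n) = O(n^(log_3 101))

For T(n) = 101T(n/3) + O(n^4): log_3(101) = 4.2009. This is Case 1 of the Master Theorem (c < log_b(a), work dominated by leaves), giving O(n^(log_3 101)).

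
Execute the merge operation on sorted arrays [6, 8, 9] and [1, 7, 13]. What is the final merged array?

Merging process:

Compare 6 vs 1: take 1 from right. Merged: [1]
Compare 6 vs 7: take 6 from left. Merged: [1, 6]
Compare 8 vs 7: take 7 from right. Merged: [1, 6, 7]
Compare 8 vs 13: take 8 from left. Merged: [1, 6, 7, 8]
Compare 9 vs 13: take 9 from left. Merged: [1, 6, 7, 8, 9]
Append remaining from right: [13]. Merged: [1, 6, 7, 8, 9, 13]

Final merged array: [1, 6, 7, 8, 9, 13]
Total comparisons: 5

The merged array is [1, 6, 7, 8, 9, 13], requiring 5 comparisons. The merge step runs in O(n) time where n is the total number of elements.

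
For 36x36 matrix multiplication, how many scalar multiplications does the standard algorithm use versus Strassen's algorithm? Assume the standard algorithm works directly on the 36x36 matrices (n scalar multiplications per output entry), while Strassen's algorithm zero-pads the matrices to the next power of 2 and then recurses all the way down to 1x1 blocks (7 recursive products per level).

Matrix multiplication for 36x36 matrices:

Strassen's algorithm requires power-of-2 dimensions. Pad 36x36 to 64x64 (next power of 2).

Standard algorithm: 36^3 = 46656 multiplications
Strassen's algorithm: 7^(log2(64)) = 7^6 = 117649 multiplications
Difference: 46656 - 117649 = -70993 (Strassen uses MORE here due to padding overhead — for small or just-over-power-of-2 n, padding can outweigh the per-level savings)

Standard: 46656 multiplications (36^3). Strassen: 117649 multiplications (7^6, after padding to 64x64). Strassen reduces 8 recursive multiplications to 7 at each level.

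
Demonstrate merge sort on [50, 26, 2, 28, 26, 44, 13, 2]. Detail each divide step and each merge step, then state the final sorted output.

Merge sort trace:

Split: [50, 26, 2, 28, 26, 44, 13, 2] -> [50, 26, 2, 28] and [26, 44, 13, 2]
  Split: [50, 26, 2, 28] -> [50, 26] and [2, 28]
    Split: [50, 26] -> [50] and [26]
    Merge: [50] + [26] -> [26, 50]
    Split: [2, 28] -> [2] and [28]
    Merge: [2] + [28] -> [2, 28]
  Merge: [26, 50] + [2, 28] -> [2, 26, 28, 50]
  Split: [26, 44, 13, 2] -> [26, 44] and [13, 2]
    Split: [26, 44] -> [26] and [44]
    Merge: [26] + [44] -> [26, 44]
    Split: [13, 2] -> [13] and [2]
    Merge: [13] + [2] -> [2, 13]
  Merge: [26, 44] + [2, 13] -> [2, 13, 26, 44]
Merge: [2, 26, 28, 50] + [2, 13, 26, 44] -> [2, 2, 13, 26, 26, 28, 44, 50]

Final sorted array: [2, 2, 13, 26, 26, 28, 44, 50]

The merge sort proceeds by recursively splitting the array and merging sorted halves.
After all merges, the sorted array is [2, 2, 13, 26, 26, 28, 44, 50].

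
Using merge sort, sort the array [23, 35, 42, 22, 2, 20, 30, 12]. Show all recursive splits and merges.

Merge sort trace:

Split: [23, 35, 42, 22, 2, 20, 30, 12] -> [23, 35, 42, 22] and [2, 20, 30, 12]
  Split: [23, 35, 42, 22] -> [23, 35] and [42, 22]
    Split: [23, 35] -> [23] and [35]
    Merge: [23] + [35] -> [23, 35]
    Split: [42, 22] -> [42] and [22]
    Merge: [42] + [22] -> [22, 42]
  Merge: [23, 35] + [22, 42] -> [22, 23, 35, 42]
  Split: [2, 20, 30, 12] -> [2, 20] and [30, 12]
    Split: [2, 20] -> [2] and [20]
    Merge: [2] + [20] -> [2, 20]
    Split: [30, 12] -> [30] and [12]
    Merge: [30] + [12] -> [12, 30]
  Merge: [2, 20] + [12, 30] -> [2, 12, 20, 30]
Merge: [22, 23, 35, 42] + [2, 12, 20, 30] -> [2, 12, 20, 22, 23, 30, 35, 42]

Final sorted array: [2, 12, 20, 22, 23, 30, 35, 42]

The merge sort proceeds by recursively splitting the array and merging sorted halves.
After all merges, the sorted array is [2, 12, 20, 22, 23, 30, 35, 42].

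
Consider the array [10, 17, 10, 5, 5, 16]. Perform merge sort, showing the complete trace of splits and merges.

Merge sort trace:

Split: [10, 17, 10, 5, 5, 16] -> [10, 17, 10] and [5, 5, 16]
  Split: [10, 17, 10] -> [10] and [17, 10]
    Split: [17, 10] -> [17] and [10]
    Merge: [17] + [10] -> [10, 17]
  Merge: [10] + [10, 17] -> [10, 10, 17]
  Split: [5, 5, 16] -> [5] and [5, 16]
    Split: [5, 16] -> [5] and [16]
    Merge: [5] + [16] -> [5, 16]
  Merge: [5] + [5, 16] -> [5, 5, 16]
Merge: [10, 10, 17] + [5, 5, 16] -> [5, 5, 10, 10, 16, 17]

Final sorted array: [5, 5, 10, 10, 16, 17]

The merge sort proceeds by recursively splitting the array and merging sorted halves.
After all merges, the sorted array is [5, 5, 10, 10, 16, 17].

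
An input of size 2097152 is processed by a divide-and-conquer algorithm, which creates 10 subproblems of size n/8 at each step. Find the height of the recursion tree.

For divide and conquer with division factor 8:

Problem sizes at each level:
Level 0: 2097152
Level 1: 262144
Level 2: 32768
Level 3: 4096
Level 4: 512
Level 5: 64
Level 6: 8
Level 7: 1

The root is level 0 and the size-1 base case is level 7 (the tree spans levels 0 through 7, i.e. 8 levels counting the root), so the depth is the number of divisions: log_8(2097152) = 7

The recursion tree depth is log_8(2097152) = 7. At each level, the problem size is divided by 8, so it takes 7 divisions to reduce to a base case of size 1. The algorithm makes 10 recursive calls at each level.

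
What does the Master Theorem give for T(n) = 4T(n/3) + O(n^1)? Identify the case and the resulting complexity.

Master Theorem for T(n) = 4T(n/3) + O(n^1):

a = 4, b = 3, c = 1
log_b(a) = log_3(4) = 1.2619

Case 1: c = 1 < log_3(4) = 1.2619
T(n) = O(n^(log_3 4))

For T(n) = 4T(n/3) + O(n^1): log_3(4) = 1.2619. This is Case 1 of the Master Theorem (c < log_b(a), work dominated by leaves), giving O(n^(log_3 4)).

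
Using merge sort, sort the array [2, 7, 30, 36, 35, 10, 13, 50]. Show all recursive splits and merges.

Merge sort trace:

Split: [2, 7, 30, 36, 35, 10, 13, 50] -> [2, 7, 30, 36] and [35, 10, 13, 50]
  Split: [2, 7, 30, 36] -> [2, 7] and [30, 36]
    Split: [2, 7] -> [2] and [7]
    Merge: [2] + [7] -> [2, 7]
    Split: [30, 36] -> [30] and [36]
    Merge: [30] + [36] -> [30, 36]
  Merge: [2, 7] + [30, 36] -> [2, 7, 30, 36]
  Split: [35, 10, 13, 50] -> [35, 10] and [13, 50]
    Split: [35, 10] -> [35] and [10]
    Merge: [35] + [10] -> [10, 35]
    Split: [13, 50] -> [13] and [50]
    Merge: [13] + [50] -> [13, 50]
  Merge: [10, 35] + [13, 50] -> [10, 13, 35, 50]
Merge: [2, 7, 30, 36] + [10, 13, 35, 50] -> [2, 7, 10, 13, 30, 35, 36, 50]

Final sorted array: [2, 7, 10, 13, 30, 35, 36, 50]

The merge sort proceeds by recursively splitting the array and merging sorted halves.
After all merges, the sorted array is [2, 7, 10, 13, 30, 35, 36, 50].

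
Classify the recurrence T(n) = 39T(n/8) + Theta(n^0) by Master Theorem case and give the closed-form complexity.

Master Theorem for T(n) = 39T(n/8) + O(n^0):

a = 39, b = 8, c = 0
log_b(a) = log_8(39) = 1.7618

Case 1: c = 0 < log_8(39) = 1.7618
T(n) = O(n^(log_8 39))

For T(n) = 39T(n/8) + O(n^0): log_8(39) = 1.7618. This is Case 1 of the Master Theorem (c < log_b(a), work dominated by leaves), giving O(n^(log_8 39)).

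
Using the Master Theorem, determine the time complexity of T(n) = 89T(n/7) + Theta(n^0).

Master Theorem for T(n) = 89T(n/7) + O(n^0):

a = 89, b = 7, c = 0
log_b(a) = log_7(89) = 2.3067

Case 1: c = 0 < log_7(89) = 2.3067
T(n) = O(n^(log_7 89))

For T(n) = 89T(n/7) + O(n^0): log_7(89) = 2.3067. This is Case 1 of the Master Theorem (c < log_b(a), work dominated by leaves), giving O(n^(log_7 89)).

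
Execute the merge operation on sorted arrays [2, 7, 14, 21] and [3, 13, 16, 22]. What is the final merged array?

Merging process:

Compare 2 vs 3: take 2 from left. Merged: [2]
Compare 7 vs 3: take 3 from right. Merged: [2, 3]
Compare 7 vs 13: take 7 from left. Merged: [2, 3, 7]
Compare 14 vs 13: take 13 from right. Merged: [2, 3, 7, 13]
Compare 14 vs 16: take 14 from left. Merged: [2, 3, 7, 13, 14]
Compare 21 vs 16: take 16 from right. Merged: [2, 3, 7, 13, 14, 16]
Compare 21 vs 22: take 21 from left. Merged: [2, 3, 7, 13, 14, 16, 21]
Append remaining from right: [22]. Merged: [2, 3, 7, 13, 14, 16, 21, 22]

Final merged array: [2, 3, 7, 13, 14, 16, 21, 22]
Total comparisons: 7

The merged array is [2, 3, 7, 13, 14, 16, 21, 22], requiring 7 comparisons. The merge step runs in O(n) time where n is the total number of elements.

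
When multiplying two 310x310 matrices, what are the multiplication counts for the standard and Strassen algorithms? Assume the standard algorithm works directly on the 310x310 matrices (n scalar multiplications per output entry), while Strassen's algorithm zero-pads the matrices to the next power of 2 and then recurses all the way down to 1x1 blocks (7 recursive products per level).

Matrix multiplication for 310x310 matrices:

Strassen's algorithm requires power-of-2 dimensions. Pad 310x310 to 512x512 (next power of 2).

Standard algorithm: 310^3 = 29791000 multiplications
Strassen's algorithm: 7^(log2(512)) = 7^9 = 40353607 multiplications
Difference: 29791000 - 40353607 = -10562607 (Strassen uses MORE here due to padding overhead — for small or just-over-power-of-2 n, padding can outweigh the per-level savings)

Standard: 29791000 multiplications (310^3). Strassen: 40353607 multiplications (7^9, after padding to 512x512). Strassen reduces 8 recursive multiplications to 7 at each level.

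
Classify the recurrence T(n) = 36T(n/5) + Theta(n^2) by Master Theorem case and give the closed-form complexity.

Master Theorem for T(n) = 36T(n/5) + O(n^2):

a = 36, b = 5, c = 2
log_b(a) = log_5(36) = 2.2266

Case 1: c = 2 < log_5(36) = 2.2266
T(n) = O(n^(log_5 36))

For T(n) = 36T(n/5) + O(n^2): log_5(36) = 2.2266. This is Case 1 of the Master Theorem (c < log_b(a), work dominated by leaves), giving O(n^(log_5 36)).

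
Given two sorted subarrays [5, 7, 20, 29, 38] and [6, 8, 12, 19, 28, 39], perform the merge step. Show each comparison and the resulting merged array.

Merging process:

Compare 5 vs 6: take 5 from left. Merged: [5]
Compare 7 vs 6: take 6 from right. Merged: [5, 6]
Compare 7 vs 8: take 7 from left. Merged: [5, 6, 7]
Compare 20 vs 8: take 8 from right. Merged: [5, 6, 7, 8]
Compare 20 vs 12: take 12 from right. Merged: [5, 6, 7, 8, 12]
Compare 20 vs 19: take 19 from right. Merged: [5, 6, 7, 8, 12, 19]
Compare 20 vs 28: take 20 from left. Merged: [5, 6, 7, 8, 12, 19, 20]
Compare 29 vs 28: take 28 from right. Merged: [5, 6, 7, 8, 12, 19, 20, 28]
Compare 29 vs 39: take 29 from left. Merged: [5, 6, 7, 8, 12, 19, 20, 28, 29]
Compare 38 vs 39: take 38 from left. Merged: [5, 6, 7, 8, 12, 19, 20, 28, 29, 38]
Append remaining from right: [39]. Merged: [5, 6, 7, 8, 12, 19, 20, 28, 29, 38, 39]

Final merged array: [5, 6, 7, 8, 12, 19, 20, 28, 29, 38, 39]
Total comparisons: 10

The merged array is [5, 6, 7, 8, 12, 19, 20, 28, 29, 38, 39], requiring 10 comparisons. The merge step runs in O(n) time where n is the total number of elements.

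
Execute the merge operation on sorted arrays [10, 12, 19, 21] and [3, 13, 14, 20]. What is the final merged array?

Merging process:

Compare 10 vs 3: take 3 from right. Merged: [3]
Compare 10 vs 13: take 10 from left. Merged: [3, 10]
Compare 12 vs 13: take 12 from left. Merged: [3, 10, 12]
Compare 19 vs 13: take 13 from right. Merged: [3, 10, 12, 13]
Compare 19 vs 14: take 14 from right. Merged: [3, 10, 12, 13, 14]
Compare 19 vs 20: take 19 from left. Merged: [3, 10, 12, 13, 14, 19]
Compare 21 vs 20: take 20 from right. Merged: [3, 10, 12, 13, 14, 19, 20]
Append remaining from left: [21]. Merged: [3, 10, 12, 13, 14, 19, 20, 21]

Final merged array: [3, 10, 12, 13, 14, 19, 20, 21]
Total comparisons: 7

The merged array is [3, 10, 12, 13, 14, 19, 20, 21], requiring 7 comparisons. The merge step runs in O(n) time where n is the total number of elements.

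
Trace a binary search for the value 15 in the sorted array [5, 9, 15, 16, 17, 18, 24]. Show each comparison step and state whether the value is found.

Binary search for 15 in [5, 9, 15, 16, 17, 18, 24]:

lo=0, hi=6, mid=3, arr[mid]=16 -> 16 > 15, search left half
lo=0, hi=2, mid=1, arr[mid]=9 -> 9 < 15, search right half
lo=2, hi=2, mid=2, arr[mid]=15 -> Found target at index 2!

Binary search finds 15 at index 2 after 3 comparisons. The search repeatedly halves the search space by comparing with the middle element.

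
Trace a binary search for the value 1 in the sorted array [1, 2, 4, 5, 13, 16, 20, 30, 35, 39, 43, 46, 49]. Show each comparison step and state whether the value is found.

Binary search for 1 in [1, 2, 4, 5, 13, 16, 20, 30, 35, 39, 43, 46, 49]:

lo=0, hi=12, mid=6, arr[mid]=20 -> 20 > 1, search left half
lo=0, hi=5, mid=2, arr[mid]=4 -> 4 > 1, search left half
lo=0, hi=1, mid=0, arr[mid]=1 -> Found target at index 0!

Binary search finds 1 at index 0 after 3 comparisons. The search repeatedly halves the search space by comparing with the middle element.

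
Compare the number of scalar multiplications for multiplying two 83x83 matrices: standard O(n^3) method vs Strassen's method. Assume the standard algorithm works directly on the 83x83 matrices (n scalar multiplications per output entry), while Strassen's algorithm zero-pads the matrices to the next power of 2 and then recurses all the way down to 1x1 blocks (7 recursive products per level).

Matrix multiplication for 83x83 matrices:

Strassen's algorithm requires power-of-2 dimensions. Pad 83x83 to 128x128 (next power of 2).

Standard algorithm: 83^3 = 571787 multiplications
Strassen's algorithm: 7^(log2(128)) = 7^7 = 823543 multiplications
Difference: 571787 - 823543 = -251756 (Strassen uses MORE here due to padding overhead — for small or just-over-power-of-2 n, padding can outweigh the per-level savings)

Standard: 571787 multiplications (83^3). Strassen: 823543 multiplications (7^7, after padding to 128x128). Strassen reduces 8 recursive multiplications to 7 at each level.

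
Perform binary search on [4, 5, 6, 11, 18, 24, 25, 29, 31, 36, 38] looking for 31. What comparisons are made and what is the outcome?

Binary search for 31 in [4, 5, 6, 11, 18, 24, 25, 29, 31, 36, 38]:

lo=0, hi=10, mid=5, arr[mid]=24 -> 24 < 31, search right half
lo=6, hi=10, mid=8, arr[mid]=31 -> Found target at index 8!

Binary search finds 31 at index 8 after 2 comparisons. The search repeatedly halves the search space by comparing with the middle element.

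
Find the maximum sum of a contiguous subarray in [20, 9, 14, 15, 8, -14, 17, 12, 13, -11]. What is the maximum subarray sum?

Using Kadane's algorithm on [20, 9, 14, 15, 8, -14, 17, 12, 13, -11]:

Scanning through the array:
Position 1 (value 9): max_ending_here = 29, max_so_far = 29
Position 2 (value 14): max_ending_here = 43, max_so_far = 43
Position 3 (value 15): max_ending_here = 58, max_so_far = 58
Position 4 (value 8): max_ending_here = 66, max_so_far = 66
Position 5 (value -14): max_ending_here = 52, max_so_far = 66
Position 6 (value 17): max_ending_here = 69, max_so_far = 69
Position 7 (value 12): max_ending_here = 81, max_so_far = 81
Position 8 (value 13): max_ending_here = 94, max_so_far = 94
Position 9 (value -11): max_ending_here = 83, max_so_far = 94

Maximum subarray: [20, 9, 14, 15, 8, -14, 17, 12, 13]
Maximum sum: 94

The maximum subarray is [20, 9, 14, 15, 8, -14, 17, 12, 13] with sum 94. This subarray runs from index 0 to index 8.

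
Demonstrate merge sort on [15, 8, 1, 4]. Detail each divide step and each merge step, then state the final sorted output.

Merge sort trace:

Split: [15, 8, 1, 4] -> [15, 8] and [1, 4]
  Split: [15, 8] -> [15] and [8]
  Merge: [15] + [8] -> [8, 15]
  Split: [1, 4] -> [1] and [4]
  Merge: [1] + [4] -> [1, 4]
Merge: [8, 15] + [1, 4] -> [1, 4, 8, 15]

Final sorted array: [1, 4, 8, 15]

The merge sort proceeds by recursively splitting the array and merging sorted halves.
After all merges, the sorted array is [1, 4, 8, 15].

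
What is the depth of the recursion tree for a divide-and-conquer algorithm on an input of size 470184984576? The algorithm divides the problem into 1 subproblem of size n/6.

For divide and conquer with division factor 6:

Problem sizes at each level:
Level 0: 470184984576
Level 1: 78364164096
Level 2: 13060694016
Level 3: 2176782336
Level 4: 362797056
Level 5: 60466176
Level 6: 10077696
Level 7: 1679616
Level 8: 279936
Level 9: 46656
Level 10: 7776
Level 11: 1296
Level 12: 216
Level 13: 36
Level 14: 6
Level 15: 1

The root is level 0 and the size-1 base case is level 15 (the tree spans levels 0 through 15, i.e. 16 levels counting the root), so the depth is the number of divisions: log_6(470184984576) = 15

The recursion tree depth is log_6(470184984576) = 15. At each level, the problem size is divided by 6, so it takes 15 divisions to reduce to a base case of size 1. The algorithm makes 1 recursive call at each level.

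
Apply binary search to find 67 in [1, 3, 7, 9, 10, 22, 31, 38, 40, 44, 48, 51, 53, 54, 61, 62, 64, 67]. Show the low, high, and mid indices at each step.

Binary search for 67 in [1, 3, 7, 9, 10, 22, 31, 38, 40, 44, 48, 51, 53, 54, 61, 62, 64, 67]:

lo=0, hi=17, mid=8, arr[mid]=40 -> 40 < 67, search right half
lo=9, hi=17, mid=13, arr[mid]=54 -> 54 < 67, search right half
lo=14, hi=17, mid=15, arr[mid]=62 -> 62 < 67, search right half
lo=16, hi=17, mid=16, arr[mid]=64 -> 64 < 67, search right half
lo=17, hi=17, mid=17, arr[mid]=67 -> Found target at index 17!

Binary search finds 67 at index 17 after 5 comparisons. The search repeatedly halves the search space by comparing with the middle element.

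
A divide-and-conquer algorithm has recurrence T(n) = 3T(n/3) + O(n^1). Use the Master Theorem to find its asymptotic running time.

Master Theorem for T(n) = 3T(n/3) + O(n^1):

a = 3, b = 3, c = 1
log_b(a) = log_3(3) = 1.0000

Case 2: c = 1 = log_3(3) = 1.0000
T(n) = O(n^1 log n) = O(n log n)

For T(n) = 3T(n/3) + O(n^1): log_3(3) = 1.0000. This is Case 2 of the Master Theorem (c = log_b(a), equal work at all levels), giving O(n log n).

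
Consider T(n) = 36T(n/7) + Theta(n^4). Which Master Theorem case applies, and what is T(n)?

Master Theorem for T(n) = 36T(n/7) + O(n^4):

a = 36, b = 7, c = 4
log_b(a) = log_7(36) = 1.8416

Case 3: c = 4 > log_7(36) = 1.8416
T(n) = O(n^4) = O(n^4)

For T(n) = 36T(n/7) + O(n^4): log_7(36) = 1.8416. This is Case 3 of the Master Theorem (c > log_b(a), work dominated by root), giving O(n^4).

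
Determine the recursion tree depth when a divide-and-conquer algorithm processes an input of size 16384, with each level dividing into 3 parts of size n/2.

For divide and conquer with division factor 2:

Problem sizes at each level:
Level 0: 16384
Level 1: 8192
Level 2: 4096
Level 3: 2048
Level 4: 1024
Level 5: 512
Level 6: 256
Level 7: 128
Level 8: 64
Level 9: 32
Level 10: 16
Level 11: 8
Level 12: 4
Level 13: 2
Level 14: 1

The root is level 0 and the size-1 base case is level 14 (the tree spans levels 0 through 14, i.e. 15 levels counting the root), so the depth is the number of divisions: log_2(16384) = 14

The recursion tree depth is log_2(16384) = 14. At each level, the problem size is divided by 2, so it takes 14 divisions to reduce to a base case of size 1. The algorithm makes 3 recursive calls at each level.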